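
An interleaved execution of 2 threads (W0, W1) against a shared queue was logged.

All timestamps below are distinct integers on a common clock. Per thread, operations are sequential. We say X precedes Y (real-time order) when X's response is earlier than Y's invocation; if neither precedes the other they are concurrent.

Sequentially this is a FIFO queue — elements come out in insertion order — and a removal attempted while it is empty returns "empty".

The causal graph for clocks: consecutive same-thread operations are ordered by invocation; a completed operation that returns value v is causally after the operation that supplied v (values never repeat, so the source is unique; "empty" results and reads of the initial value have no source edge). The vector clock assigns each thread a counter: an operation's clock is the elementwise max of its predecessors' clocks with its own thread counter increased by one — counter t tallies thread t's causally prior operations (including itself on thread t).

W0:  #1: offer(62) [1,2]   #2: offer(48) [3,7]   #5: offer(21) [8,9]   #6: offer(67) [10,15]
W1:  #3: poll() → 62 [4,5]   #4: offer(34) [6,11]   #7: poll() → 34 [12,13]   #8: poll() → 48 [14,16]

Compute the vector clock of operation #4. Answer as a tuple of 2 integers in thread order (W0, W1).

(1, 2)

VC(#1, invoked at 1): no causal predecessors; +1 on W0 → (1, 0)
from VC(#1)=(1, 0), #3 (invoked 4) maxes components and bumps W1 → (1, 1)
from VC(#1)=(1, 0), #2 (invoked 3) maxes components and bumps W0 → (2, 0)
from VC(#3)=(1, 1), #4 (invoked 6) maxes components and bumps W1 → (1, 2)
from VC(#2)=(2, 0), #5 (invoked 8) maxes components and bumps W0 → (3, 0)
from VC(#4)=(1, 2), #7 (invoked 12) maxes components and bumps W1 → (1, 3)
from VC(#5)=(3, 0), #6 (invoked 10) maxes components and bumps W0 → (4, 0)
from VC(#2)=(2, 0), VC(#7)=(1, 3), #8 (invoked 14) maxes components and bumps W1 → (2, 4)
target: VC(#4) = (1, 2)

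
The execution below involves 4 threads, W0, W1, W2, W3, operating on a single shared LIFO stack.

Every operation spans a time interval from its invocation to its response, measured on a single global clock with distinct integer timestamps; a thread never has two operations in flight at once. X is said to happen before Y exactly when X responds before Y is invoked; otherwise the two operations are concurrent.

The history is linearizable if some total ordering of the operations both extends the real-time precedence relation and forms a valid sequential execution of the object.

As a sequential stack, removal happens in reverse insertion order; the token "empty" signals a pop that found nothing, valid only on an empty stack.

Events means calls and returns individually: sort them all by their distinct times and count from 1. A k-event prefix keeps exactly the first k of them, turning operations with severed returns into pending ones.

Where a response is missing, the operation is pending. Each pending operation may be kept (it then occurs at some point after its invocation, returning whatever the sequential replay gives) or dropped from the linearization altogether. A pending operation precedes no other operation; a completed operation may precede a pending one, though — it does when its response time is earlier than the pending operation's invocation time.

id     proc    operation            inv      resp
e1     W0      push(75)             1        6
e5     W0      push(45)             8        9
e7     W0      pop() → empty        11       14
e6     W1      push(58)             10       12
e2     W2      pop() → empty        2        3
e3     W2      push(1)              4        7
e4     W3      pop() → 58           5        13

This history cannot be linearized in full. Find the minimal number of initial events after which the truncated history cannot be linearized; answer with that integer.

14

events 1..13 are still linearizable — one witness is e2, e1, e3, e5, e6, e4:
step 1: e2 pop() → empty — stack <>
step 2: e1 push(75) — stack <75>
step 3: e3 push(1) — stack <75,1>
step 4: e5 push(45) — stack <75,1,45>
step 5: e6 push(58) — stack <75,1,45,58>
step 6: e4 pop() → 58 — stack <75,1,45>
include event 14 — e7 responding at 14 — and every candidate order breaks
for example e1, e2, e3, e4, e5, e6, e7 fails at step 2: e2 pop() → empty is not legal there
for example e1, e2, e3, e4, e5, e7, e6 fails at step 2: e2 pop() → empty is not legal there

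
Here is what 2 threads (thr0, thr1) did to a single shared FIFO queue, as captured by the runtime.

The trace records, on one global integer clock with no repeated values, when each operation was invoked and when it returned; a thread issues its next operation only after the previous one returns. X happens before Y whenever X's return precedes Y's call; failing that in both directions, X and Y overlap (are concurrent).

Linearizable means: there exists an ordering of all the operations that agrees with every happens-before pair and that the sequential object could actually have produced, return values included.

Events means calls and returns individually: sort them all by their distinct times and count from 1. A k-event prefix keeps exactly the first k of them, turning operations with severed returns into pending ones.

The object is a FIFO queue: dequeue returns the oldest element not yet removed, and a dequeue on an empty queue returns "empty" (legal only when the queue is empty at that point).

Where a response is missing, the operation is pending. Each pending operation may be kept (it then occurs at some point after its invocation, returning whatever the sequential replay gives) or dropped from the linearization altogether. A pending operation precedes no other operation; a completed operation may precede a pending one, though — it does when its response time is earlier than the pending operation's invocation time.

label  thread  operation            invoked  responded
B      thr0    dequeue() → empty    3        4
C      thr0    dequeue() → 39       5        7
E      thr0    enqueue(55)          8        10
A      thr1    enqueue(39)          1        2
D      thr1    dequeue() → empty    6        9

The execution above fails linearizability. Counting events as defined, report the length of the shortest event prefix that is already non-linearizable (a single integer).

events 1..3 are still linearizable — one witness is A:
after step 1 (A enqueue(39)): queue <39>
event 4 — B's response, time 4 — after it, nothing linearizes
one such order, A, B, breaks at step 2 where B dequeue() → empty is illegal

4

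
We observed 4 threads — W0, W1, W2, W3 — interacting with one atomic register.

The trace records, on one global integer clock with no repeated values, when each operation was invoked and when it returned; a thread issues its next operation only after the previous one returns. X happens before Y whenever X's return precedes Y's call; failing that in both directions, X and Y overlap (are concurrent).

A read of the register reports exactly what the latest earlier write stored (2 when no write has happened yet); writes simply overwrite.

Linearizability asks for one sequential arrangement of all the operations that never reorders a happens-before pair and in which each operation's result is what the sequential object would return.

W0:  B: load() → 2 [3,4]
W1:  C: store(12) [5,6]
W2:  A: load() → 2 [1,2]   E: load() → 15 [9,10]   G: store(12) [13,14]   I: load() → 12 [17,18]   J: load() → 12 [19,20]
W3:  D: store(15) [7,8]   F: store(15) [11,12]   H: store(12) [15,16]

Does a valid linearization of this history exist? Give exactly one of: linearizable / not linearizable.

linearizable

one valid linearization: A, B, C, D, E, F, G, H, I, J
1. A load() → 2, leaving value 2
2. B load() → 2, leaving value 2
3. C store(12), leaving value 12
4. D store(15), leaving value 15
5. E load() → 15, leaving value 15
6. F store(15), leaving value 15
7. G store(12), leaving value 12
8. H store(12), leaving value 12
9. I load() → 12, leaving value 12
10. J load() → 12, leaving value 12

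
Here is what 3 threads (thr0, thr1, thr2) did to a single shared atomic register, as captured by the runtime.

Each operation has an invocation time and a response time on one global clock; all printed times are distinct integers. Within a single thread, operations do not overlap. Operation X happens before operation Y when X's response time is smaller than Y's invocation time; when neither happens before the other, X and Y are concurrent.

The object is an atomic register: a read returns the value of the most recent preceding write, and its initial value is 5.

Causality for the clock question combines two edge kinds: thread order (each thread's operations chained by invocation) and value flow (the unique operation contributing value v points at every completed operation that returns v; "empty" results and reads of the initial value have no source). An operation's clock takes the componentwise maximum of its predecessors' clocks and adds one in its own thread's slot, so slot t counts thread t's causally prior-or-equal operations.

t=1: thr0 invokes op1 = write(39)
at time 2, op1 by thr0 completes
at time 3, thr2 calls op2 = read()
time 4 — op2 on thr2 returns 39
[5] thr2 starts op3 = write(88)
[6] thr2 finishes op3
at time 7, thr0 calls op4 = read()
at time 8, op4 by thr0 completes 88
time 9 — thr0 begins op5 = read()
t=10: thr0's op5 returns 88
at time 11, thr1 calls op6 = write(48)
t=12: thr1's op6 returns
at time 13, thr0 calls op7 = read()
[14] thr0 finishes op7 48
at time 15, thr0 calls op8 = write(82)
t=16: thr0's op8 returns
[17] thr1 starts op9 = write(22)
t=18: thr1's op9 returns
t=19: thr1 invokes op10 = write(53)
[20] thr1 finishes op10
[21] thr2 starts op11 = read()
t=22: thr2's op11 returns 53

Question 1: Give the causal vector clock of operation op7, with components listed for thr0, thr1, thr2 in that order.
op6 (invocation 11): nothing precedes it; thr1's component alone gives (0, 1, 0)
op1 (invocation 1): nothing precedes it; thr0's component alone gives (1, 0, 0)
merge at op9 (invoked 17): VC(op6)=(0, 1, 0), own-thread bump on thr1 → (0, 2, 0)
merge at op2 (invoked 3): VC(op1)=(1, 0, 0), own-thread bump on thr2 → (1, 0, 1)
merge at op10 (invoked 19): VC(op9)=(0, 2, 0), own-thread bump on thr1 → (0, 3, 0)
merge at op3 (invoked 5): VC(op2)=(1, 0, 1), own-thread bump on thr2 → (1, 0, 2)
merge at op4 (invoked 7): VC(op1)=(1, 0, 0), VC(op3)=(1, 0, 2), own-thread bump on thr0 → (2, 0, 2)
merge at op5 (invoked 9): VC(op3)=(1, 0, 2), VC(op4)=(2, 0, 2), own-thread bump on thr0 → (3, 0, 2)
merge at op11 (invoked 21): VC(op3)=(1, 0, 2), VC(op10)=(0, 3, 0), own-thread bump on thr2 → (1, 3, 3)
merge at op7 (invoked 13): VC(op5)=(3, 0, 2), VC(op6)=(0, 1, 0), own-thread bump on thr0 → (4, 1, 2)
merge at op8 (invoked 15): VC(op7)=(4, 1, 2), own-thread bump on thr0 → (5, 1, 2)
target: VC(op7) = (4, 1, 2)

(4, 1, 2)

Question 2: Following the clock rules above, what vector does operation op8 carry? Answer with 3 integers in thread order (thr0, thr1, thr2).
root op op6, invoked 11: fresh clock plus thr1's own tick → (0, 1, 0)
root op op1, invoked 1: fresh clock plus thr0's own tick → (1, 0, 0)
op9, invoked 17, takes VC(op6)=(0, 1, 0) under max, adds 1 for thr1 → (0, 2, 0)
op2, invoked 3, takes VC(op1)=(1, 0, 0) under max, adds 1 for thr2 → (1, 0, 1)
op10, invoked 19, takes VC(op9)=(0, 2, 0) under max, adds 1 for thr1 → (0, 3, 0)
op3, invoked 5, takes VC(op2)=(1, 0, 1) under max, adds 1 for thr2 → (1, 0, 2)
op4, invoked 7, takes VC(op1)=(1, 0, 0), VC(op3)=(1, 0, 2) under max, adds 1 for thr0 → (2, 0, 2)
op5, invoked 9, takes VC(op3)=(1, 0, 2), VC(op4)=(2, 0, 2) under max, adds 1 for thr0 → (3, 0, 2)
op11, invoked 21, takes VC(op3)=(1, 0, 2), VC(op10)=(0, 3, 0) under max, adds 1 for thr2 → (1, 3, 3)
op7, invoked 13, takes VC(op5)=(3, 0, 2), VC(op6)=(0, 1, 0) under max, adds 1 for thr0 → (4, 1, 2)
op8, invoked 15, takes VC(op7)=(4, 1, 2) under max, adds 1 for thr0 → (5, 1, 2)
target: VC(op8) = (5, 1, 2)

(5, 1, 2)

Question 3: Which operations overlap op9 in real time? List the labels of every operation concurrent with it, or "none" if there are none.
concurrent with op9 ([17,18]): every op whose interval crosses 17..18
op1 [1,2]: before
op2 [3,4]: before
op3 [5,6]: before
op4 [7,8]: before
op5 [9,10]: before
op6 [11,12]: before
op7 [13,14]: before
op8 [15,16]: before
op10 [19,20]: after
op11 [21,22]: after

none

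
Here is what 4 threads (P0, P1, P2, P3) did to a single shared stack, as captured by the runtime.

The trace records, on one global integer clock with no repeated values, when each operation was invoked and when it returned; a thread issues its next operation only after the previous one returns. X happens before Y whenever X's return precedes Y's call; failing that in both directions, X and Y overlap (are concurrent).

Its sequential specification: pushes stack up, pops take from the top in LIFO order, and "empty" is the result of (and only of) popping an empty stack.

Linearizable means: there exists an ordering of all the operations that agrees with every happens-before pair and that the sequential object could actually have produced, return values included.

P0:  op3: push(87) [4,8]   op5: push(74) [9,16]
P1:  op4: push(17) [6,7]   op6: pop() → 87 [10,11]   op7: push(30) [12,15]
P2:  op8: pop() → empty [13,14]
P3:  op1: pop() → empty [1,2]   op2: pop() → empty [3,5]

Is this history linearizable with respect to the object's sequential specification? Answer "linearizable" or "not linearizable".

not linearizable

prefix check: 1..13 passes, 1..14 fails once op8's time-14 response joins
all 3 real-time-respecting orders fail — 6 completed stack operations, no legal replay
no completion choice of the 2 pending operations (op5, op7) rescues it — every subset was tried
sample order op1, op2, op3, op4, op6, op8 (pending dropped) stalls at step 5 — op6 pop() → 87 has no legal effect
sample order op1, op2, op4, op3, op6, op8 (pending dropped) stalls at step 6 — op8 pop() → empty has no legal effect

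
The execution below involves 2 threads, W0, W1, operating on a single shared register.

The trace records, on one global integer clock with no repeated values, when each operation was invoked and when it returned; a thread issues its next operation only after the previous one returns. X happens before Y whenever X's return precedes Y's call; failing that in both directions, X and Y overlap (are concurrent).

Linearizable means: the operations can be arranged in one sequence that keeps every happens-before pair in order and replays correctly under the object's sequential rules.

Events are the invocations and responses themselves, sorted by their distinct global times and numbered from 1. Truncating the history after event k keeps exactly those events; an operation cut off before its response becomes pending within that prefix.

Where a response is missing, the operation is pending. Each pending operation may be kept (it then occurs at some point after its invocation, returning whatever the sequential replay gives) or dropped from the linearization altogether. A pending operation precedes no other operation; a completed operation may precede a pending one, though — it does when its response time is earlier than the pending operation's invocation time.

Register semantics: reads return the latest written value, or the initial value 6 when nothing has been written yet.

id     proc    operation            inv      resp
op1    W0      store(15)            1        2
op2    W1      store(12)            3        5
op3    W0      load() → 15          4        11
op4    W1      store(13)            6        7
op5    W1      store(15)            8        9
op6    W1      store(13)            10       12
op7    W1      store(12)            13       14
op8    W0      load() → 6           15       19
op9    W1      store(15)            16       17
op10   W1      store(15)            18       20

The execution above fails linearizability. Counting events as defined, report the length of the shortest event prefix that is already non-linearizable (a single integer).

one valid order for events 1..18 is op1, op2, op4, op5, op3, op6, op7, op8, op9:
after step 1 (op1 store(15)): value 15
after step 2 (op2 store(12)): value 12
after step 3 (op4 store(13)): value 13
after step 4 (op5 store(15)): value 15
after step 5 (op3 load() → 15): value 15
after step 6 (op6 store(13)): value 13
after step 7 (op7 store(12)): value 12
after step 8 (op8 load() (pending, included)): value 12
after step 9 (op9 store(15)): value 15
event 19 — op8's response, time 19 — after it, nothing linearizes
include/drop combinations of the 1 pending operation (op10) were all tried; none helps
one such order, op1, op2, op3, op4, op5, op6, op7, op8, op9 (pending dropped), breaks at step 3 where op3 load() → 15 is illegal
one such order, op1, op2, op3, op4, op5, op6, op7, op9, op8 (pending dropped), breaks at step 3 where op3 load() → 15 is illegal

19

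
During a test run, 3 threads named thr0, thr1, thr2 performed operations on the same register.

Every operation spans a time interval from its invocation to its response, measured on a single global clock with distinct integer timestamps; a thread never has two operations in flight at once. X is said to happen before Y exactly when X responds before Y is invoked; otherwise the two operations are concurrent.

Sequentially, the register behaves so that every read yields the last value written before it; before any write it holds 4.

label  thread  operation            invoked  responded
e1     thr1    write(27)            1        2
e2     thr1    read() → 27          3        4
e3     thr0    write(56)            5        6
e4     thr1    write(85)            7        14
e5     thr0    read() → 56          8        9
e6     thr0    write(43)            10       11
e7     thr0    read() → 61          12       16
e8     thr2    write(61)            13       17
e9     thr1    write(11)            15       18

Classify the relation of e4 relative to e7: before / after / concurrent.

e4 spans [7,14], e7 spans [12,16]
the intervals overlap in both directions

concurrent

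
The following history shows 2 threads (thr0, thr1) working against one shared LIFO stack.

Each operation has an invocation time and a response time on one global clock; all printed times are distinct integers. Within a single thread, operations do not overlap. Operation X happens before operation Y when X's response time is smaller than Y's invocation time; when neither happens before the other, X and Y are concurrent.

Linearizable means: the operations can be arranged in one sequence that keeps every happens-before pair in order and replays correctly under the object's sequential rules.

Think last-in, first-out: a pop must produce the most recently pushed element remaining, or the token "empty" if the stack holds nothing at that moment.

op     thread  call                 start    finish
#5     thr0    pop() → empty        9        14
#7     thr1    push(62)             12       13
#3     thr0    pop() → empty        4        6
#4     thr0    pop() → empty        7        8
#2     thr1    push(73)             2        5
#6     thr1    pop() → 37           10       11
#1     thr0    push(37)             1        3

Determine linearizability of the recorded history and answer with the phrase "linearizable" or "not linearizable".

the violation lands at event 6, #3's response at time 6: events 1..5 linearize, events 1..6 do not
the 3 completed operations admit 3 real-time orders; each fails the LIFO stack replay
take #1, #2, #3: step 3 already fails, because #3 pop() → empty cannot occur there
take #1, #3, #2: step 2 already fails, because #3 pop() → empty cannot occur there

not linearizable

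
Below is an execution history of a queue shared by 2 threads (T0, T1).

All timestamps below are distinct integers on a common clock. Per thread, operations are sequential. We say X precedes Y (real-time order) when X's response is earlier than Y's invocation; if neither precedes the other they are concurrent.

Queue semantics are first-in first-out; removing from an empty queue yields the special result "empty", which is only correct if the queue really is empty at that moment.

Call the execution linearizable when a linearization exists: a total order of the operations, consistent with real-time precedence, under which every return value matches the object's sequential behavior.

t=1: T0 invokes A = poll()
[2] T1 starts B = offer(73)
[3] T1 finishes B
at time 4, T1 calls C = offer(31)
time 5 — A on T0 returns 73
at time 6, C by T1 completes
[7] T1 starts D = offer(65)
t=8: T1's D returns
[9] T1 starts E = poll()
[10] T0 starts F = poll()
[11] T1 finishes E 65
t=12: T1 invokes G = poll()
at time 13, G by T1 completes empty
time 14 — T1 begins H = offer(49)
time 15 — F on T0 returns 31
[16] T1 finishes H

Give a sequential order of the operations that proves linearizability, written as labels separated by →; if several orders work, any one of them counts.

B → A → C → D → F → E → G → H

1. B offer(73), leaving queue <73>
2. A poll() → 73, leaving queue <>
3. C offer(31), leaving queue <31>
4. D offer(65), leaving queue <31,65>
5. F poll() → 31, leaving queue <65>
6. E poll() → 65, leaving queue <>
7. G poll() → empty, leaving queue <>
8. H offer(49), leaving queue <49>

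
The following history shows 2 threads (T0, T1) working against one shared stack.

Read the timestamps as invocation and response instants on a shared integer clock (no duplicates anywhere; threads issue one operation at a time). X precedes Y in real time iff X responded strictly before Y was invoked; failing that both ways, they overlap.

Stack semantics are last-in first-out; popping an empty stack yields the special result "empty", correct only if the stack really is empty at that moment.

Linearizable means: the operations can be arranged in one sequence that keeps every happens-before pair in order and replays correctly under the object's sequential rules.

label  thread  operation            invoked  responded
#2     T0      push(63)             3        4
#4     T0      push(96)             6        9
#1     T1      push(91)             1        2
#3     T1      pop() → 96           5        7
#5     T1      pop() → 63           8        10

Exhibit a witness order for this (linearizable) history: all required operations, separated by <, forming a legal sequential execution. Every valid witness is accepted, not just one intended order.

1. #1 push(91), leaving stack <91>
2. #2 push(63), leaving stack <91,63>
3. #4 push(96), leaving stack <91,63,96>
4. #3 pop() → 96, leaving stack <91,63>
5. #5 pop() → 63, leaving stack <91>

#1 < #2 < #4 < #3 < #5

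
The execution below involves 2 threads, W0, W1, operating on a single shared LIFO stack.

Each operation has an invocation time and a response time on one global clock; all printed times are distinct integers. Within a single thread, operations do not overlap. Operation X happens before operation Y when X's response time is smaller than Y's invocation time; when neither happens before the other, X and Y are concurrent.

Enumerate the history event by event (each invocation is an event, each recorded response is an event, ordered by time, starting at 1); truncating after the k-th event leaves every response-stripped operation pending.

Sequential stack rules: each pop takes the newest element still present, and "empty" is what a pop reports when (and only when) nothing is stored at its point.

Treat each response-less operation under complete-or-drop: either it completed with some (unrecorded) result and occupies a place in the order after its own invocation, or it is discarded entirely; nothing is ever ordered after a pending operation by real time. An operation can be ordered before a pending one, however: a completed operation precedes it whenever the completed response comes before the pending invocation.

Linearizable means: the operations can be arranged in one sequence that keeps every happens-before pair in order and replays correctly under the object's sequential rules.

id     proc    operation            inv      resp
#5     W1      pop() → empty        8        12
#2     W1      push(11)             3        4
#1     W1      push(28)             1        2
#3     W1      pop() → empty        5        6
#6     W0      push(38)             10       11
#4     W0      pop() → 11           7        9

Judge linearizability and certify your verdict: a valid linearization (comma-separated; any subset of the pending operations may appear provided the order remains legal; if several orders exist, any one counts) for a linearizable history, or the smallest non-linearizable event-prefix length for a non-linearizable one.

the violation lands at event 6, #3's response at time 6: events 1..5 linearize, events 1..6 do not
the sole real-time-consistent order of 3 completed operations fails the LIFO stack replay
e.g. #1, #2, #3: illegal at step 3, since #3 pop() → empty cannot apply there

not linearizable — minimal violating prefix: 6 events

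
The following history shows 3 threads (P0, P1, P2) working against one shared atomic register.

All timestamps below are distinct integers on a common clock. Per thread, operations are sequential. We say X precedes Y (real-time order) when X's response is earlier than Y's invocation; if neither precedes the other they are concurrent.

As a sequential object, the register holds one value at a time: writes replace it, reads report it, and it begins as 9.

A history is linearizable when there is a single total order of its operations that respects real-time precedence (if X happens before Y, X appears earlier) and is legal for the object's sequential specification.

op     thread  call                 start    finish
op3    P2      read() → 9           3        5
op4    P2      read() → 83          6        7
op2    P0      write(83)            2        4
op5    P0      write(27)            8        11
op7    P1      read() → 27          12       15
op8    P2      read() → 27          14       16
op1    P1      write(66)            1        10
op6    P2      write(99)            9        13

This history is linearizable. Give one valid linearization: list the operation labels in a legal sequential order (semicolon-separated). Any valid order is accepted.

after step 1 (op3 read() → 9): value 9
after step 2 (op1 write(66)): value 66
after step 3 (op2 write(83)): value 83
after step 4 (op4 read() → 83): value 83
after step 5 (op6 write(99)): value 99
after step 6 (op5 write(27)): value 27
after step 7 (op7 read() → 27): value 27
after step 8 (op8 read() → 27): value 27

op3; op1; op2; op4; op6; op5; op7; op8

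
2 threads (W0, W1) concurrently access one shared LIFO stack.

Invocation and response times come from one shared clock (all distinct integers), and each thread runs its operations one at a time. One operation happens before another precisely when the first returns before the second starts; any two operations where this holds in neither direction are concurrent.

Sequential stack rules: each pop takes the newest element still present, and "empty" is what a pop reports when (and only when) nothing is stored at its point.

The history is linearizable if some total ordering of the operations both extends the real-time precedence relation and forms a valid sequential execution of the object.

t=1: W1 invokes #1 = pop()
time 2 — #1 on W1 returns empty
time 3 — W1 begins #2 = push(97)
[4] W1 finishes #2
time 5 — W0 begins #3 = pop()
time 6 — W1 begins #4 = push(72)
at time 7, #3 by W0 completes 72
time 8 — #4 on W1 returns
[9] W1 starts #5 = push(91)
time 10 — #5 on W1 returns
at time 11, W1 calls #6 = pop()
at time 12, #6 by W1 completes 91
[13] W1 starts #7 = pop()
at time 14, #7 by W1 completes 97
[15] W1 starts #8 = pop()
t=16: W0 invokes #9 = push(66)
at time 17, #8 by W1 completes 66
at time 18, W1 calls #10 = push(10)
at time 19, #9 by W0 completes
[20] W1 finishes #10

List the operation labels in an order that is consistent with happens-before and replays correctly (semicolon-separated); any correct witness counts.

1. #1 pop() → empty, leaving stack <>
2. #2 push(97), leaving stack <97>
3. #4 push(72), leaving stack <97,72>
4. #3 pop() → 72, leaving stack <97>
5. #5 push(91), leaving stack <97,91>
6. #6 pop() → 91, leaving stack <97>
7. #7 pop() → 97, leaving stack <>
8. #9 push(66), leaving stack <66>
9. #8 pop() → 66, leaving stack <>
10. #10 push(10), leaving stack <10>

#1; #2; #4; #3; #5; #6; #7; #9; #8; #10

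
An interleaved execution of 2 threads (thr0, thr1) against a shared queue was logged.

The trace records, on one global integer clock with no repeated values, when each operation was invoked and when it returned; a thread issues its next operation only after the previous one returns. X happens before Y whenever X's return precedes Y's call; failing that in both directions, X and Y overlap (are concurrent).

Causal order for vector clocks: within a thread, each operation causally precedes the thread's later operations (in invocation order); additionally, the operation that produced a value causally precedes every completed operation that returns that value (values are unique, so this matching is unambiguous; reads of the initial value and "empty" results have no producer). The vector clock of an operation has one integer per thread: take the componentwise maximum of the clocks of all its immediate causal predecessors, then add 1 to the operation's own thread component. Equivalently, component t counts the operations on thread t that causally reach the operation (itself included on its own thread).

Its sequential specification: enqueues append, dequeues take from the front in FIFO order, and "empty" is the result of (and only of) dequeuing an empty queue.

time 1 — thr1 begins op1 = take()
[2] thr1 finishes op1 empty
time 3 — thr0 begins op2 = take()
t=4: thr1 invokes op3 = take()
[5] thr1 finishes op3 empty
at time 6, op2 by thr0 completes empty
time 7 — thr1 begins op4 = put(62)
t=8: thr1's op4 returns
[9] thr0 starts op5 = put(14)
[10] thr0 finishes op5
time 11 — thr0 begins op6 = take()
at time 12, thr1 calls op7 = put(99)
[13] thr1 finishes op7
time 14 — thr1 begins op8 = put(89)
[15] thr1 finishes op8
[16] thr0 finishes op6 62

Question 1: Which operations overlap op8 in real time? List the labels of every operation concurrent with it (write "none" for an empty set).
Answer: op6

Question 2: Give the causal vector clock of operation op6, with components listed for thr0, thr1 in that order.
Answer: (3, 3)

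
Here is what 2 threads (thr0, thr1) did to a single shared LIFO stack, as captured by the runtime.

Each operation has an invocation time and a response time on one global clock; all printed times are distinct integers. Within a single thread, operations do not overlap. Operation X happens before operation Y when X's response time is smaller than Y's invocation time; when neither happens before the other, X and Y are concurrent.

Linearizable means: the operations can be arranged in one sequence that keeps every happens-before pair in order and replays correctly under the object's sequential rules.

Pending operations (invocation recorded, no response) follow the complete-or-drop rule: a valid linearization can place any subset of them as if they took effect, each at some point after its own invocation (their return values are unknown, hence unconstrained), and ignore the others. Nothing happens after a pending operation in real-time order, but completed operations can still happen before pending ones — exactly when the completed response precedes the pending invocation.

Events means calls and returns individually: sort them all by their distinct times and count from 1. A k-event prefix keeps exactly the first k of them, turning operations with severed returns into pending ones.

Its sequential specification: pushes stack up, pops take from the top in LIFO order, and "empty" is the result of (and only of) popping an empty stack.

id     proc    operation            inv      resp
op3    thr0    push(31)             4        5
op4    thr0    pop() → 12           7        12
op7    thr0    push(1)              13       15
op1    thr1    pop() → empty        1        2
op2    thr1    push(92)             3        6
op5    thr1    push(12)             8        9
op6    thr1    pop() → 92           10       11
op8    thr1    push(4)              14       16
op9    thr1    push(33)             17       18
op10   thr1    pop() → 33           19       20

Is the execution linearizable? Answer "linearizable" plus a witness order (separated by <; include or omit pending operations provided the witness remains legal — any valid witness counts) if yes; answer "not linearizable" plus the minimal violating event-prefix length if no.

after step 1 (op1 pop() → empty): stack <>
after step 2 (op3 push(31)): stack <31>
after step 3 (op2 push(92)): stack <31,92>
after step 4 (op5 push(12)): stack <31,92,12>
after step 5 (op4 pop() → 12): stack <31,92>
after step 6 (op6 pop() → 92): stack <31>
after step 7 (op7 push(1)): stack <31,1>
after step 8 (op8 push(4)): stack <31,1,4>
after step 9 (op9 push(33)): stack <31,1,4,33>
after step 10 (op10 pop() → 33): stack <31,1,4>

linearizable — witness: op1 < op3 < op2 < op5 < op4 < op6 < op7 < op8 < op9 < op10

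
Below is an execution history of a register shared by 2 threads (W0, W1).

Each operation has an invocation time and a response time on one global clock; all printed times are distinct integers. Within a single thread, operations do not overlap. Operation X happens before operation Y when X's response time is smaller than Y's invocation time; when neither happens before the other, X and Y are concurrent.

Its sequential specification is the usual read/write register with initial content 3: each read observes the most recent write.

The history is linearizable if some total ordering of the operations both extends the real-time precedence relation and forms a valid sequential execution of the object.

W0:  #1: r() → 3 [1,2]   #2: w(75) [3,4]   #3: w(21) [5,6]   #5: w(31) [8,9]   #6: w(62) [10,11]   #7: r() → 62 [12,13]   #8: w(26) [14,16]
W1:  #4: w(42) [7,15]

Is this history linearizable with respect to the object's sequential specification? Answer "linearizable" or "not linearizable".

linearizable

one valid linearization: #1, #2, #3, #4, #5, #6, #7, #8
after step 1 (#1 r() → 3): value 3
after step 2 (#2 w(75)): value 75
after step 3 (#3 w(21)): value 21
after step 4 (#4 w(42)): value 42
after step 5 (#5 w(31)): value 31
after step 6 (#6 w(62)): value 62
after step 7 (#7 r() → 62): value 62
after step 8 (#8 w(26)): value 26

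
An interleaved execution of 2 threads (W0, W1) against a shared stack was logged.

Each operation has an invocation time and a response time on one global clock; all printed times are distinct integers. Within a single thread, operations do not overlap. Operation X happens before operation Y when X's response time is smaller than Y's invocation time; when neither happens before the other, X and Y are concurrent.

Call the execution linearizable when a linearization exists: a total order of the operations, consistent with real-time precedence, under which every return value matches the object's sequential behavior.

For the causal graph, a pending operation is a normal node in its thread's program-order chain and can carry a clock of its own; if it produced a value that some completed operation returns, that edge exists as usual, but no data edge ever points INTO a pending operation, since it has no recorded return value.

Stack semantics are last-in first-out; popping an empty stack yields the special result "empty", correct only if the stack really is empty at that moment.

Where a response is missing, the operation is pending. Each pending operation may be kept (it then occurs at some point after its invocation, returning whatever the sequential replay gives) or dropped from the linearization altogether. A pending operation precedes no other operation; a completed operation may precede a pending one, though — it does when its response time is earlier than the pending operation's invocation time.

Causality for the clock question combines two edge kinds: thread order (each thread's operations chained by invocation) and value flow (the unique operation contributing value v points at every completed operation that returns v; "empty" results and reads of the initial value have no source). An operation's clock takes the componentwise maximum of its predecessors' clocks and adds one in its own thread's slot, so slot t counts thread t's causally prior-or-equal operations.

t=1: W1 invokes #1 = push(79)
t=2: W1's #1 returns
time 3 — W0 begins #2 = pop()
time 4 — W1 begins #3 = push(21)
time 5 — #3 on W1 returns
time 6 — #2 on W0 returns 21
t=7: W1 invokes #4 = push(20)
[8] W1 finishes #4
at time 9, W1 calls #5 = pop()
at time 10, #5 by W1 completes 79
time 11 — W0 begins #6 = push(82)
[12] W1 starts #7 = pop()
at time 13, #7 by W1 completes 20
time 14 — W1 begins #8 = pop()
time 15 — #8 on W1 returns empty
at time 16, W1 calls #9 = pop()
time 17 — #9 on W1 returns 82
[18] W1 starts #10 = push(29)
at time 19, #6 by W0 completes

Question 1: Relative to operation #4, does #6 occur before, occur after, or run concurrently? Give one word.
after

#6 spans [11,19], #4 spans [7,8]
resp(#4)=8 < inv(#6)=11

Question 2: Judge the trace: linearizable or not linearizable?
not linearizable

through event 9 a valid linearization exists; event 10 (#5 responding at time 10) ends that
checked exhaustively: 2 real-time-consistent orders of 5 completed operations, zero legal stack replays
for example #1, #2, #3, #4, #5 fails at step 2: #2 pop() → 21 is not legal there
for example #1, #3, #2, #4, #5 fails at step 5: #5 pop() → 79 is not legal there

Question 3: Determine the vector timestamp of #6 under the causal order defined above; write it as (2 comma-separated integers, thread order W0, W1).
(2, 2)

#1, invoked 1, has no incoming edges; only W1's bump applies → (0, 1)
VC(#3, invoked at 4): max of VC(#1)=(0, 1), then +1 on thread W1 → (0, 2)
VC(#4, invoked at 7): max of VC(#3)=(0, 2), then +1 on thread W1 → (0, 3)
VC(#2, invoked at 3): max of VC(#3)=(0, 2), then +1 on thread W0 → (1, 2)
VC(#5, invoked at 9): max of VC(#1)=(0, 1), VC(#4)=(0, 3), then +1 on thread W1 → (0, 4)
VC(#6, invoked at 11): max of VC(#2)=(1, 2), then +1 on thread W0 → (2, 2)
VC(#7, invoked at 12): max of VC(#4)=(0, 3), VC(#5)=(0, 4), then +1 on thread W1 → (0, 5)
VC(#8, invoked at 14): max of VC(#7)=(0, 5), then +1 on thread W1 → (0, 6)
VC(#9, invoked at 16): max of VC(#6)=(2, 2), VC(#8)=(0, 6), then +1 on thread W1 → (2, 7)
VC(#10, invoked at 18): max of VC(#9)=(2, 7), then +1 on thread W1 → (2, 8)
target: VC(#6) = (2, 2)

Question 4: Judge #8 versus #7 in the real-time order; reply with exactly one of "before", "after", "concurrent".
after

#8 spans [14,15], #7 spans [12,13]
resp(#7)=13 < inv(#8)=14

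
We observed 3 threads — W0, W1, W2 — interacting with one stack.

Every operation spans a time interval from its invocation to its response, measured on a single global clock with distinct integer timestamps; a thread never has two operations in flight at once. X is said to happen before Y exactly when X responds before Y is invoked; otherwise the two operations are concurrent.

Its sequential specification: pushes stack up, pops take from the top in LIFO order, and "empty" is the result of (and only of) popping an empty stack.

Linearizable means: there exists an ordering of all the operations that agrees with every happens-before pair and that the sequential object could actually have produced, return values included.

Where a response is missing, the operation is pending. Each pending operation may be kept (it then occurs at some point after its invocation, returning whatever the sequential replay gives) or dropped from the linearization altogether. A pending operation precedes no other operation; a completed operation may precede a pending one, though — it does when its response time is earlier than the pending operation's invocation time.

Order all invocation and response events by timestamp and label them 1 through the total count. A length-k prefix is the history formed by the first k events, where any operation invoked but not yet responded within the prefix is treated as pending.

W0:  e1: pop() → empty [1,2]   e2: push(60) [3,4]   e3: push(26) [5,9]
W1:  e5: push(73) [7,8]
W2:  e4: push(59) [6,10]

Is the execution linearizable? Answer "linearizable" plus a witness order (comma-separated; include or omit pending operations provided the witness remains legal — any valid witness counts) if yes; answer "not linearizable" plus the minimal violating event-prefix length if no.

1. e1 pop() → empty, leaving stack <>
2. e2 push(60), leaving stack <60>
3. e3 push(26), leaving stack <60,26>
4. e4 push(59), leaving stack <60,26,59>
5. e5 push(73), leaving stack <60,26,59,73>

linearizable — witness: e1, e2, e3, e4, e5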